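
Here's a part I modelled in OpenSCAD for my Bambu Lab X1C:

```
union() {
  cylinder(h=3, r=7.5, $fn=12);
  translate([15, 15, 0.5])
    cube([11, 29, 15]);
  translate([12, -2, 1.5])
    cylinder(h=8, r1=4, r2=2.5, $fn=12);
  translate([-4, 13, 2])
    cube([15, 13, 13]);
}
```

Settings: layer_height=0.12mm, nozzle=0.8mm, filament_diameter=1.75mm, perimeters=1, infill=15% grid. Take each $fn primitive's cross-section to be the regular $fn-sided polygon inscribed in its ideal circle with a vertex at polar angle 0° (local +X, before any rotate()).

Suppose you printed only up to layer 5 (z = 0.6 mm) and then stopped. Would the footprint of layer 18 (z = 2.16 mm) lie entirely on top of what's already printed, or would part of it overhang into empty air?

part overhangs

Compare the two slices. At z = 0.6: the r=7.5 cylinder gives a regular 12-gon of circumradius 7.5 (constant along its height) (area = (12/2)·7.500²·sin(360°/12) = 168.75 mm²); the cube at (15, 15) is present — its section is the full 11×29 rectangle (area 319.00 mm²); the cone at (12, -2) is absent (z outside [1.5, 9.5]); the cube at (-4, 13) is not intersected at this z (z outside [2, 15]); Combining (union): the 2 present regions are separate (no shared area or edge), so areas and boundary lengths simply add and each stays a separate island — area = 487.75 mm². At z = 2.16: the r=7.5 cylinder gives a regular 12-gon of circumradius 7.5 (constant along its height) (area = (12/2)·7.500²·sin(360°/12) = 168.75 mm²); the cube at (15, 15) (footprint 11×29) is included at this height (area 319.00 mm²); the cone at (12, -2) contributes a regular 12-gon of circumradius 3.876 (interpolated between r1=4 and r2=2.5 at t=0.083) (area = (12/2)·3.876²·sin(360°/12) = 45.08 mm²); the 15×13 cube at (-4, 13) contributes its full rectangle (area 195.00 mm²); Combining (union): the 4 present regions are separate (no shared area or edge), so areas and boundary lengths simply add and each stays a separate island — area = 727.83 mm². Checking containment: at z = 2.16 the cross-section extends beyond the z = 0.6 cross-section by about 240.08 mm².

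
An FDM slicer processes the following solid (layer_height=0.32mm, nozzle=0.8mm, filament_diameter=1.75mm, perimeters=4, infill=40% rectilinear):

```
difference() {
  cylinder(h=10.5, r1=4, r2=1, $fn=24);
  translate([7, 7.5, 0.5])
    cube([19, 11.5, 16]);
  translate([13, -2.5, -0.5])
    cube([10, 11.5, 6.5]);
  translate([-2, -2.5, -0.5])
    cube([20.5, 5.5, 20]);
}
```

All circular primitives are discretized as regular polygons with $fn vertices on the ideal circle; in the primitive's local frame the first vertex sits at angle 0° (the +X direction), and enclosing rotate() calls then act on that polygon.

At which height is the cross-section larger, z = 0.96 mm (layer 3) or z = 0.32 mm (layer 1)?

layer 1 (z = 0.32 mm)

Layer 3 (z = 0.96): the cone: at t=0.091 of its height the radius interpolates to r₁+(r₂−r₁)t = 3.726, giving a regular 24-gon of that circumradius (area = (24/2)·3.726²·sin(360°/24) = 43.11 mm²); the 19×11.5 cube at (7, 7.5) contributes its full rectangle (area 218.50 mm²); the 10×11.5 cube at (13, -2.5) contributes its full rectangle (area 115.00 mm²); the 20.5×5.5 cube at (-2, -2.5) contributes its full rectangle (area 112.75 mm²); Subtracting the remaining from the first: starting from the cone (43.11 mm²), the 19×11.5 cube at (7, 7.5) misses the remaining region (no effect); the 10×11.5 cube at (13, -2.5) misses the remaining region (no effect); the 20.5×5.5 cube at (-2, -2.5) partially overlaps it — only the 29.23 mm² overlap (of its 112.75 mm²) is removed, clipping the outline — area = 13.88 mm². So its area = 13.88 mm². Layer 1 (z = 0.32): the cone (r1=4→r2=1) has section circumradius 3.909 here — a regular 24-gon (area = (24/2)·3.909²·sin(360°/24) = 47.45 mm²); the cube at (7, 7.5) is absent (z outside [0.5, 16.5]); the cube at (13, -2.5) is present — its section is the full 10×11.5 rectangle (area 115.00 mm²); the cube at (-2, -2.5) is present — its section is the full 20.5×5.5 rectangle (area 112.75 mm²); After the difference (first − rest): starting from the cone (47.45 mm²), the 10×11.5 cube at (13, -2.5) misses the remaining region (no effect); the 20.5×5.5 cube at (-2, -2.5) partially overlaps it — only the 30.36 mm² overlap (of its 112.75 mm²) is removed, clipping the outline — area = 17.09 mm². So its area = 17.09 mm². Layer 1 is larger (17.09 vs 13.88 mm²).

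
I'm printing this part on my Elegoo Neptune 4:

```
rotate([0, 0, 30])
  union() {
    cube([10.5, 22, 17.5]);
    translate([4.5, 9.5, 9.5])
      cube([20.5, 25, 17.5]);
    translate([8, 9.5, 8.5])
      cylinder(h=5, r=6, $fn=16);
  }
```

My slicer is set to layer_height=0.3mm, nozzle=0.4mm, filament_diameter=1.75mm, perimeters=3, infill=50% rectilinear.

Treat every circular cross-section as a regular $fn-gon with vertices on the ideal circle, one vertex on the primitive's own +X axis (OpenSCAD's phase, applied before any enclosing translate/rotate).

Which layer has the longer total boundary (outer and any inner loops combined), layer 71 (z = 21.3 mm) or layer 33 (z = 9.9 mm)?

Layer 71 (z = 21.3): the cube is absent (z outside [0, 17.5]); the 20.5×25 cube at (4.5, 9.5) contributes its full rectangle (perimeter 91.00 mm); the cylinder at (8, 9.5) is absent (z outside [8.5, 13.5]); Merging all regions: only the 20.5×25 cube at (4.5, 9.5) is present, so the union is just that shape — boundary = 91.00 mm; (rotated 30° about Z; rotation is an isometry so areas/perimeters/island counts are preserved). So its perimeter = 91.00 mm. Layer 33 (z = 9.9): the 10.5×22 cube contributes its full rectangle (perimeter 65.00 mm); the cube at (4.5, 9.5) (footprint 20.5×25) is included at this height (perimeter 91.00 mm); the cylinder at (8, 9.5): section is a regular 16-gon, circumradius r=6 (perimeter = 2·16·6.000·sin(180°/16) = 37.46 mm); Taking the union: the regions partially overlap (shared area 172.03 mm²), so the edge portions inside another operand are dropped and the merged outline is re-measured after clipping — boundary = 116.87 mm; (whole slice rotated 30° about Z — lengths, areas and connectivity unchanged). So its perimeter = 116.87 mm. Layer 33 is larger (116.87 vs 91.00 mm).

layer 33 (z = 9.9 mm)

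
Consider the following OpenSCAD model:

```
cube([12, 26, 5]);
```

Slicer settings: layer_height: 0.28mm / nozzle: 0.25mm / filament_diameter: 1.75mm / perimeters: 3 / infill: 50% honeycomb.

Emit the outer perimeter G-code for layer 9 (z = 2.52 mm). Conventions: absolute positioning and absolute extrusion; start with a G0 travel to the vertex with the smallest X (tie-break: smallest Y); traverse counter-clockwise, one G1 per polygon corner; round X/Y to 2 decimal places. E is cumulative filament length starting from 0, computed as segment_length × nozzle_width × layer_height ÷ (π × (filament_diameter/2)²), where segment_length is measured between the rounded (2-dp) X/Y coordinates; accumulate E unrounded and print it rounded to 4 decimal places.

G0 X0.00 Y0.00 Z2.52
G1 X12.00 Y0.00 E0.3492
G1 X12.00 Y26.00 E1.1059
G1 X0.00 Y26.00 E1.4551
G1 X0.00 Y0.00 E2.2118

At z = 2.52 mm: the cube (footprint 12×26) is included at this height. The outline is a single polygon with 4 vertices. Extrusion per mm of travel: 0.25 × 0.28 / (π × 0.875²) = 0.029103. Accumulating E over each segment gives final E = 2.2118.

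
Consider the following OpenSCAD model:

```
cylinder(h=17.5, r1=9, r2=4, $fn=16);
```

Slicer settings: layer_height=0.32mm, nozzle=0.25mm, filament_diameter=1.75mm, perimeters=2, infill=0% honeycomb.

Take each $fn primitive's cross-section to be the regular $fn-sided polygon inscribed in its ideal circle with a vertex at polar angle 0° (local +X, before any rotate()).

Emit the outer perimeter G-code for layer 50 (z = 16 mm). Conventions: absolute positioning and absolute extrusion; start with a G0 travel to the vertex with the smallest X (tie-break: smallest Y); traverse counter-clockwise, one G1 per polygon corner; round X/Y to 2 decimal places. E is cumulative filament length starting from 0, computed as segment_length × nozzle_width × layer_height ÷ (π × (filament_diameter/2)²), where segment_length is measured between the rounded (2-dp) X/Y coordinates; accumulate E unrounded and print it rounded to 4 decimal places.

G0 X-4.43 Y0.00 Z16.00
G1 X-4.09 Y-1.69 E0.0573
G1 X-3.13 Y-3.13 E0.1149
G1 X-1.69 Y-4.09 E0.1725
G1 X0.00 Y-4.43 E0.2298
G1 X1.69 Y-4.09 E0.2871
G1 X3.13 Y-3.13 E0.3447
G1 X4.09 Y-1.69 E0.4023
G1 X4.43 Y0.00 E0.4596
G1 X4.09 Y1.69 E0.5169
G1 X3.13 Y3.13 E0.5745
G1 X1.69 Y4.09 E0.6321
G1 X0.00 Y4.43 E0.6894
G1 X-1.69 Y4.09 E0.7467
G1 X-3.13 Y3.13 E0.8043
G1 X-4.09 Y1.69 E0.8618
G1 X-4.43 Y0.00 E0.9192

At z = 16 mm: the cone (r1=9→r2=4) has section circumradius 4.429 here — a regular 16-gon. The outline is a single polygon with 16 vertices. Extrusion per mm of travel: 0.25 × 0.32 / (π × 0.875²) = 0.033260. Accumulating E over each segment gives final E = 0.9192.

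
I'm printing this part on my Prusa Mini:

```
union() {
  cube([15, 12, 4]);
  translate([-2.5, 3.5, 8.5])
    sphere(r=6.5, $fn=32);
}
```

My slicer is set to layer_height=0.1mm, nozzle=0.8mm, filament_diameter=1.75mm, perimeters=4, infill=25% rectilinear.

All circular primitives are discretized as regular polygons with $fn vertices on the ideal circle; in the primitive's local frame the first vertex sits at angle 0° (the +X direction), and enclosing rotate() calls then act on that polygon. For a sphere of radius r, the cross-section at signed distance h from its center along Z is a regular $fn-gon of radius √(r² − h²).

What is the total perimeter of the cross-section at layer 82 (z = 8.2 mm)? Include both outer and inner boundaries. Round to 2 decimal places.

At z = 8.2 mm: the cube does not reach this height (z outside [0, 4]); the r=6.5 sphere at (-2.5, 3.5) contributes a regular 32-gon of circumradius √(6.5²−0.3²) = 6.493 (perimeter = 2·32·6.493·sin(180°/32) = 40.73 mm); Taking the union: only the r=6.5 sphere at (-2.5, 3.5) is present, so the union is just that shape — boundary = 40.73 mm. Overall, the cross-section is a single solid region. Total boundary length (outer) = 40.73 mm.

40.73 mm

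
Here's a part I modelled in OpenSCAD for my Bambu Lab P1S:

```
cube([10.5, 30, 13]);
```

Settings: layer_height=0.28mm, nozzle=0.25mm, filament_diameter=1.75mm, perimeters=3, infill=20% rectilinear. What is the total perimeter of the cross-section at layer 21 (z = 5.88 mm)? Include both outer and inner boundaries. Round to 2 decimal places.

At z = 5.88 mm: the cube is present — its section is the full 10.5×30 rectangle (perimeter 81.00 mm). Overall, the cross-section is a single solid region. Total boundary length (outer) = 81.00 mm.

81.00 mm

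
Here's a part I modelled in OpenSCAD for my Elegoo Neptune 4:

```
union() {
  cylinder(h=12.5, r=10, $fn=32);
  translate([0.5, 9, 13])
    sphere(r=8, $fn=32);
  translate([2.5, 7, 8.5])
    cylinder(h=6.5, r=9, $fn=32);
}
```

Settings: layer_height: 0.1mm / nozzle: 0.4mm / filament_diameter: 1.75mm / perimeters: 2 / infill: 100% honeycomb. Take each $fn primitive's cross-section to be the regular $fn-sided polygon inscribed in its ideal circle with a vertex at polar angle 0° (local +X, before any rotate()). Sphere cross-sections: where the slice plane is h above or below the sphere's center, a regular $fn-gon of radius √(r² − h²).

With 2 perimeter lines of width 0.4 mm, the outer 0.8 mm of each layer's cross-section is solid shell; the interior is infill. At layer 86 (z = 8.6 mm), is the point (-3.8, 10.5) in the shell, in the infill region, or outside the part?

infill

At z = 8.6 mm: the r=10 cylinder contributes a regular 32-gon of circumradius 10; the r=8 sphere at (0.5, 9) contributes a regular 32-gon of circumradius √(8²−4.4²) = 6.681; the r=9 cylinder at (2.5, 7) contributes a regular 32-gon of circumradius 9; Merging all regions: the regions partially overlap (shared area 280.15 mm²), so overlapping operands fuse into one piece — 1 connected region. Overall, the cross-section is a single solid region. The nearest boundary edge runs (-6.05, 10.30)→(-5.67, 11.56); distance from the point to it = 2.10 mm. The point is inside the cross-section and 2.10 mm from the nearest boundary — more than the 0.8 mm shell width (2 × 0.4), so it's in the infill interior.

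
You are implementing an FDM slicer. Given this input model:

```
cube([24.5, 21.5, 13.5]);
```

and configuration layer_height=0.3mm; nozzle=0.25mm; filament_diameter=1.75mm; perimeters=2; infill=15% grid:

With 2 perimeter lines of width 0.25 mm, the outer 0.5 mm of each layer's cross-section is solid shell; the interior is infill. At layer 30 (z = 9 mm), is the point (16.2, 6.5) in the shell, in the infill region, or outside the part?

At z = 9 mm: the cube (footprint 24.5×21.5) is included at this height. Overall, the cross-section is a single solid region. The nearest boundary edge runs (0.00, 0.00)→(24.50, 0.00); distance from the point to it = 6.50 mm. The point is inside the cross-section and 6.50 mm from the nearest boundary — more than the 0.5 mm shell width (2 × 0.25), so it's in the infill interior.

infill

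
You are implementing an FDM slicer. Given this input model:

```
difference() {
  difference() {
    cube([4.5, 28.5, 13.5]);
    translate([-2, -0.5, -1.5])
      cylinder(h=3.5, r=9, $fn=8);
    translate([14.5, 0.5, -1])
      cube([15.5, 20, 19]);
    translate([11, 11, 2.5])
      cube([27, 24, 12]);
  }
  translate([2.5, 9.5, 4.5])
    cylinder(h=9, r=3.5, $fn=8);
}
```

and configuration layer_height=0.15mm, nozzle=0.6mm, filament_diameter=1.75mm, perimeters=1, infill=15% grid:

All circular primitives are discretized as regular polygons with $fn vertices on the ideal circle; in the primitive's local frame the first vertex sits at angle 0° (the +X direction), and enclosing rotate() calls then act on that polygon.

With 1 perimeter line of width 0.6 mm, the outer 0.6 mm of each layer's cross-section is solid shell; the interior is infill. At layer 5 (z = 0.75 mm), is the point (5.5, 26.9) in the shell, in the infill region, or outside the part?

outside

At z = 0.75 mm: the cube is present — its section is the full 4.5×28.5 rectangle; the r=9 cylinder at (-2, -0.5) contributes a regular 8-gon of circumradius 9; the cube at (14.5, 0.5) is present — its section is the full 15.5×20 rectangle; the cube at (11, 11) is absent (z outside [2.5, 14.5]); After the difference (first − rest): starting from the 4.5×28.5 cube, the r=9 cylinder at (-2, -0.5) partially overlaps it — only the 30.31 mm² overlap (of its 229.10 mm²) is removed, clipping the outline; the 15.5×20 cube at (14.5, 0.5) misses the remaining region (no effect) — 1 connected region; the cylinder at (2.5, 9.5) is not intersected at this z (z outside [4.5, 13.5]); Taking the first minus the rest: none of the subtracted shapes is present at this height, so that combined region is unchanged — 1 connected region. Overall, the cross-section is a single solid region. The nearest boundary edge runs (4.50, 28.50)→(4.50, 5.54); distance from the point to it = 1.00 mm. The point is not inside any of the regions above, so it lies outside the cross-section (1.00 mm from the nearest boundary).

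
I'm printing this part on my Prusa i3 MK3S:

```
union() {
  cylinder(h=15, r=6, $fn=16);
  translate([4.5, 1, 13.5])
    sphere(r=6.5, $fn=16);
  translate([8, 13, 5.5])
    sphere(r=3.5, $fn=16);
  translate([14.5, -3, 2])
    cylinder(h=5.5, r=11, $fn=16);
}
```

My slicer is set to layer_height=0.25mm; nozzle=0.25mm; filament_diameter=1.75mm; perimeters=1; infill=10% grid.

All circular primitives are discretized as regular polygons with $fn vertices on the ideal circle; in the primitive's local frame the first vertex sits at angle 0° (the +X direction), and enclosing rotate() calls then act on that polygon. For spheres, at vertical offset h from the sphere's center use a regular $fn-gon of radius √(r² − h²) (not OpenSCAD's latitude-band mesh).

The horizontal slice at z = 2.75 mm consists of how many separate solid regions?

2

At z = 2.75 mm: the r=6 cylinder contributes a regular 16-gon of circumradius 6; the sphere at (4.5, 1) does not reach this height (|z−center|=10.750 > r=6.5); the r=3.5 sphere at (8, 13) slices to a regular 16-gon of circumradius 2.165 (√(r²−h²) with h=2.75 from center); the r=11 cylinder at (14.5, -3) gives a regular 16-gon of circumradius 11 (constant along its height); Taking the union: the regions partially overlap (shared area 10.08 mm²), so overlapping operands fuse into one piece — 2 connected regions. The result has 2 disconnected regions.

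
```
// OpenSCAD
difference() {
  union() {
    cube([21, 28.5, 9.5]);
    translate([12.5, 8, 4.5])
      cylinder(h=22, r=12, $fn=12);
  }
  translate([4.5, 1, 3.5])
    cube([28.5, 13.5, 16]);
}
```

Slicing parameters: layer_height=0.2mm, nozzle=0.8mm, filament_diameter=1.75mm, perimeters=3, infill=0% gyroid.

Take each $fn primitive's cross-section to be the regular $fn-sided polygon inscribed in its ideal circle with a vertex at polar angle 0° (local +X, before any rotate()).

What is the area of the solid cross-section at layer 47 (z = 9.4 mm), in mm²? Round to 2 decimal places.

421.19 mm²

At z = 9.4 mm: the cube (footprint 21×28.5) is included at this height (area 598.50 mm²); the r=12 cylinder at (12.5, 8) contributes a regular 12-gon of circumradius 12 (area = (12/2)·12.000²·sin(360°/12) = 432.00 mm²); Combining (union): the regions partially overlap — summed areas 1030.50 mm² minus the doubly-counted overlap 351.99 mm² gives 678.51 mm² — area = 678.51 mm²; the cube at (4.5, 1) (footprint 28.5×13.5) is included at this height (area 384.75 mm²); Subtracting the remaining from the first: starting from the result so far (678.51 mm²), the 28.5×13.5 cube at (4.5, 1) partially overlaps it — only the 257.32 mm² overlap (of its 384.75 mm²) is removed, clipping the outline — area = 421.19 mm². Overall, the cross-section is a single solid region. Net area = 421.19 mm².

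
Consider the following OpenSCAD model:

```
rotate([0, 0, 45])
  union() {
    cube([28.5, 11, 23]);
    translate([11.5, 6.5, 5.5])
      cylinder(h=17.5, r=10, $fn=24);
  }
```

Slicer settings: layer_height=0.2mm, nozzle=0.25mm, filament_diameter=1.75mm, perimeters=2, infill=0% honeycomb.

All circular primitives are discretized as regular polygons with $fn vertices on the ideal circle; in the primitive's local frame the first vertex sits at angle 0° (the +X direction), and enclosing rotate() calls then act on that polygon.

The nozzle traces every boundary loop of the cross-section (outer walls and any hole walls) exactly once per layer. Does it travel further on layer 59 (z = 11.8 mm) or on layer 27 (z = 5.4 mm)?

Layer 59 (z = 11.8): the cube is present — its section is the full 28.5×11 rectangle (perimeter 79.00 mm); the r=10 cylinder at (11.5, 6.5) contributes a regular 24-gon of circumradius 10 (perimeter = 2·24·10.000·sin(180°/24) = 62.65 mm); Combining (union): the regions partially overlap (shared area 205.62 mm²), so the edge portions inside another operand are dropped and the merged outline is re-measured after clipping — boundary = 85.32 mm; (rotated 45° about Z; rotation is an isometry so areas/perimeters/island counts are preserved). So its perimeter = 85.32 mm. Layer 27 (z = 5.4): the cube is present — its section is the full 28.5×11 rectangle (perimeter 79.00 mm); the cylinder at (11.5, 6.5) does not reach this height (z outside [5.5, 23]); Taking the union: only the 28.5×11 cube is present, so the union is just that shape — boundary = 79.00 mm; (whole slice rotated 45° about Z — lengths, areas and connectivity unchanged). So its perimeter = 79.00 mm. Layer 59 is larger (85.32 vs 79.00 mm).

layer 59 (z = 11.8 mm)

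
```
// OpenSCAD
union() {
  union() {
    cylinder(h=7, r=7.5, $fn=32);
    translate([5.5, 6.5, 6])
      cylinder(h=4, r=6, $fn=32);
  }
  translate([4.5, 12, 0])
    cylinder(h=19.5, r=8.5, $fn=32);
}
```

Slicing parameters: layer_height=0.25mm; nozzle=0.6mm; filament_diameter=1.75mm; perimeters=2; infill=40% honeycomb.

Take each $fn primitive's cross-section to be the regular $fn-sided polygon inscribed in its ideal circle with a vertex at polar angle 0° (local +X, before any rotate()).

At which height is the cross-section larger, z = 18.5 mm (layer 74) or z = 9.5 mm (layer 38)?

Layer 74 (z = 18.5): the cylinder does not reach this height (z outside [0, 7]); the cylinder at (5.5, 6.5) is absent (z outside [6, 10]); Merging all regions: nothing is present at this height; the r=8.5 cylinder at (4.5, 12) contributes a regular 32-gon of circumradius 8.5 (area = (32/2)·8.500²·sin(360°/32) = 225.52 mm²); Taking the union: only the r=8.5 cylinder at (4.5, 12) is present, so the union is just that shape — area = 225.52 mm². So its area = 225.52 mm². Layer 38 (z = 9.5): the cylinder is absent (z outside [0, 7]); the r=6 cylinder at (5.5, 6.5) gives a regular 32-gon of circumradius 6 (constant along its height) (area = (32/2)·6.000²·sin(360°/32) = 112.37 mm²); Combining (union): only the r=6 cylinder at (5.5, 6.5) is present, so the union is just that shape — area = 112.37 mm²; the r=8.5 cylinder at (4.5, 12) contributes a regular 32-gon of circumradius 8.5 (area = (32/2)·8.500²·sin(360°/32) = 225.52 mm²); Taking the union: the regions partially overlap — summed areas 337.90 mm² minus the doubly-counted overlap 81.47 mm² gives 256.43 mm² — area = 256.43 mm². So its area = 256.43 mm². Layer 38 is larger (256.43 vs 225.52 mm²).

layer 38 (z = 9.5 mm)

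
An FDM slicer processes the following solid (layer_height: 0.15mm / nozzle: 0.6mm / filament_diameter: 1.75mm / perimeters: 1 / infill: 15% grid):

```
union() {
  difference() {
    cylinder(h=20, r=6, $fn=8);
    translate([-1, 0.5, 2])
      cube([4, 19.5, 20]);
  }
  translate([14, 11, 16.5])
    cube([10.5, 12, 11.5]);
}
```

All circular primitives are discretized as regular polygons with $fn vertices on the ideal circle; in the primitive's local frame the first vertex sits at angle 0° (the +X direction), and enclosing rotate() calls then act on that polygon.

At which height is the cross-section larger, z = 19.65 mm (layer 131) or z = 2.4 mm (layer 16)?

Layer 131 (z = 19.65): the r=6 cylinder contributes a regular 8-gon of circumradius 6 (area = (8/2)·6.000²·sin(360°/8) = 101.82 mm²); the cube at (-1, 0.5) is present — its section is the full 4×19.5 rectangle (area 78.00 mm²); Taking the first minus the rest: starting from the r=6 cylinder (101.82 mm²), the 4×19.5 cube at (-1, 0.5) partially overlaps it — only the 19.93 mm² overlap (of its 78.00 mm²) is removed, clipping the outline — area = 81.89 mm²; the 10.5×12 cube at (14, 11) contributes its full rectangle (area 126.00 mm²); Combining (union): the 2 present regions are separate (no shared area or edge), so areas and boundary lengths simply add and each stays a separate island — area = 207.89 mm². So its area = 207.89 mm². Layer 16 (z = 2.4): the r=6 cylinder gives a regular 8-gon of circumradius 6 (constant along its height) (area = (8/2)·6.000²·sin(360°/8) = 101.82 mm²); the cube at (-1, 0.5) is present — its section is the full 4×19.5 rectangle (area 78.00 mm²); After the difference (first − rest): starting from the r=6 cylinder (101.82 mm²), the 4×19.5 cube at (-1, 0.5) partially overlaps it — only the 19.93 mm² overlap (of its 78.00 mm²) is removed, clipping the outline — area = 81.89 mm²; the cube at (14, 11) does not reach this height (z outside [16.5, 28]); Merging all regions: only the result so far is present, so the union is just that shape — area = 81.89 mm². So its area = 81.89 mm². Layer 131 is larger (207.89 vs 81.89 mm²).

layer 131 (z = 19.65 mm)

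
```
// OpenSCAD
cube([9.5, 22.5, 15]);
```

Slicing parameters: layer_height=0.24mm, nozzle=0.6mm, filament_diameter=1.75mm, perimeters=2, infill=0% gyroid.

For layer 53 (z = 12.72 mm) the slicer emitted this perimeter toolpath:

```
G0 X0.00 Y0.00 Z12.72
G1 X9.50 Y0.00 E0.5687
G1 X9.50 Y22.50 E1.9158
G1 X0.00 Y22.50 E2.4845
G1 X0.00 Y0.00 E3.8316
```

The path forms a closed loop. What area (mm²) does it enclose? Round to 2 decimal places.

213.75 mm²

Apply the shoelace formula to the sequence of (X, Y) vertices; enclosed area = 213.75 mm².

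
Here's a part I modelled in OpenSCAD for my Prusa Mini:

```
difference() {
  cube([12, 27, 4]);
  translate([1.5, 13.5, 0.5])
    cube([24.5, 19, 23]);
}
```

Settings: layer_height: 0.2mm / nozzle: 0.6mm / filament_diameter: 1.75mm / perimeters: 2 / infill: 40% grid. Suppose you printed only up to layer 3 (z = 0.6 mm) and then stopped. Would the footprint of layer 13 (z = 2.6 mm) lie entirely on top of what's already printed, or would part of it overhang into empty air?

Compare the two slices. At z = 0.6: the cube is present — its section is the full 12×27 rectangle (area 324.00 mm²); the cube at (1.5, 13.5) (footprint 24.5×19) is included at this height (area 465.50 mm²); Subtracting the remaining from the first: starting from the 12×27 cube (324.00 mm²), the 24.5×19 cube at (1.5, 13.5) partially overlaps it — only the 141.75 mm² overlap (of its 465.50 mm²) is removed, clipping the outline — area = 182.25 mm². At z = 2.6: the cube is present — its section is the full 12×27 rectangle (area 324.00 mm²); the 24.5×19 cube at (1.5, 13.5) contributes its full rectangle (area 465.50 mm²); Taking the first minus the rest: starting from the 12×27 cube (324.00 mm²), the 24.5×19 cube at (1.5, 13.5) partially overlaps it — only the 141.75 mm² overlap (of its 465.50 mm²) is removed, clipping the outline — area = 182.25 mm². Checking containment: the cross-section at z = 2.6 is a subset of the cross-section at z = 0.6.

entirely on top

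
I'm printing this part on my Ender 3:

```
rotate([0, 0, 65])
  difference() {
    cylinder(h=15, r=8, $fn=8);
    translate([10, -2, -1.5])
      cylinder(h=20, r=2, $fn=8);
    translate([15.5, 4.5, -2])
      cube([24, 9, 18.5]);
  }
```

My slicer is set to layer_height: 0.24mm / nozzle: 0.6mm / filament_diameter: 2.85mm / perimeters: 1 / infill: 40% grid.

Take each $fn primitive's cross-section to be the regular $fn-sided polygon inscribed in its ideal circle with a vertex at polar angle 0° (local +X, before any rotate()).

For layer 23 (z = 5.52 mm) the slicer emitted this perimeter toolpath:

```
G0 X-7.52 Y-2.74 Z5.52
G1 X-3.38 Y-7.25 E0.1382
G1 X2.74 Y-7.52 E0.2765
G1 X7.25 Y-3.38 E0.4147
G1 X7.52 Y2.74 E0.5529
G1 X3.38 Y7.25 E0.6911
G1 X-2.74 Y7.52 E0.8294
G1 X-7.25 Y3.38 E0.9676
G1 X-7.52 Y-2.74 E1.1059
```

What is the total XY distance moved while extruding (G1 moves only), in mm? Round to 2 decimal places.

Sum the Euclidean lengths of each G1 segment: total = 48.99 mm.

48.99 mm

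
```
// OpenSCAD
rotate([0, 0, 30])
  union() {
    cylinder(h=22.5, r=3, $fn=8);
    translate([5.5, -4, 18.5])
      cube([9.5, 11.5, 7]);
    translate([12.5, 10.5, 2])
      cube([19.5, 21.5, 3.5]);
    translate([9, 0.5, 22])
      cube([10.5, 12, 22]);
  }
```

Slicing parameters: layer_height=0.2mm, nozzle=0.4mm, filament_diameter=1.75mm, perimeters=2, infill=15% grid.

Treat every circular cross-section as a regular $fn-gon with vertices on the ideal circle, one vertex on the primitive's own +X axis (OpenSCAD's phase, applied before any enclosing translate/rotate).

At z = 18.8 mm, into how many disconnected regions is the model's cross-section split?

2

At z = 18.8 mm: the r=3 cylinder contributes a regular 8-gon of circumradius 3; the cube at (5.5, -4) (footprint 9.5×11.5) is included at this height; the cube at (12.5, 10.5) is not intersected at this z (z outside [2, 5.5]); the cube at (9, 0.5) is absent (z outside [22, 44]); Combining (union): the 2 present regions are separate (no shared area or edge), so areas and boundary lengths simply add and each stays a separate island — 2 connected regions; (whole slice rotated 30° about Z — lengths, areas and connectivity unchanged). The result has 2 disconnected regions.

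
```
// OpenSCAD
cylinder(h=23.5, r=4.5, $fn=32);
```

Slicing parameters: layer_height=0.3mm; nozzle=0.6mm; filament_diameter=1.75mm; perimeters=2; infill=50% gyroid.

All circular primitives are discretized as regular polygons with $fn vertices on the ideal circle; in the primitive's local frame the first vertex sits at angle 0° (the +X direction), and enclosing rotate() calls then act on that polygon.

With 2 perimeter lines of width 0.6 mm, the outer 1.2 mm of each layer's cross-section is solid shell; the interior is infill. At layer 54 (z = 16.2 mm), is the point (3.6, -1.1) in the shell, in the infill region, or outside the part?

At z = 16.2 mm: the r=4.5 cylinder contributes a regular 32-gon of circumradius 4.5. Overall, the cross-section is a single solid region. The nearest boundary edge runs (4.16, -1.72)→(4.41, -0.88); distance from the point to it = 0.71 mm. The point is inside the cross-section, 0.71 mm from the nearest boundary — within the 1.2 mm shell band (2 × 0.6).

shell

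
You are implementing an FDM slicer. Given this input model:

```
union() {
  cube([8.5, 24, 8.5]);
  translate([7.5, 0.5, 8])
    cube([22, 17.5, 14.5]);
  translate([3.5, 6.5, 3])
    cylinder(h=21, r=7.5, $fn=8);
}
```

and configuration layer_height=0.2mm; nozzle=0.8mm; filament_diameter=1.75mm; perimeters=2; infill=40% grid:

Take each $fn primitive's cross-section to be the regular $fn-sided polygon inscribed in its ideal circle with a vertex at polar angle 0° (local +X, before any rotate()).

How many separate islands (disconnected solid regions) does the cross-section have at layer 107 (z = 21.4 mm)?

1

At z = 21.4 mm: the cube does not reach this height (z outside [0, 8.5]); the cube at (7.5, 0.5) (footprint 22×17.5) is included at this height; the r=7.5 cylinder at (3.5, 6.5) gives a regular 8-gon of circumradius 7.5 (constant along its height); Taking the union: the regions partially overlap (shared area 26.18 mm²), so overlapping operands fuse into one piece — 1 connected region. Overall, the cross-section is a single solid region. Island count = 1.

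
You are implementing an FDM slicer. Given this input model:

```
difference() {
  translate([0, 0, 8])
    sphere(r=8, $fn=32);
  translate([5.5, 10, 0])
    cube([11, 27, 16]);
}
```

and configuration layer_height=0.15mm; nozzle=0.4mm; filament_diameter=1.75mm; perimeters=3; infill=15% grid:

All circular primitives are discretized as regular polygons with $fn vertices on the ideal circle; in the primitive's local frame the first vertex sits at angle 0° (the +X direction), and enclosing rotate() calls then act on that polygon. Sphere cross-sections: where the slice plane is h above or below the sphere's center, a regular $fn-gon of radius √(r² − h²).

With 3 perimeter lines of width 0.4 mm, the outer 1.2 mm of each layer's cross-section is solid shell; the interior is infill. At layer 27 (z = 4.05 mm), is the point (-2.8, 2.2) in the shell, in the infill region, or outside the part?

At z = 4.05 mm: the r=8 sphere slices to a regular 32-gon of circumradius 6.957 (√(r²−h²) with h=3.95 from center); the 11×27 cube at (5.5, 10) contributes its full rectangle; Subtracting the remaining from the first: starting from the r=8 sphere, the 11×27 cube at (5.5, 10) misses the remaining region (no effect) — 1 connected region. Overall, the cross-section is a single solid region. The nearest boundary edge runs (-5.78, 3.87)→(-4.92, 4.92); distance from the point to it = 3.36 mm. The point is inside the cross-section and 3.36 mm from the nearest boundary — more than the 1.2 mm shell width (3 × 0.4), so it's in the infill interior.

infill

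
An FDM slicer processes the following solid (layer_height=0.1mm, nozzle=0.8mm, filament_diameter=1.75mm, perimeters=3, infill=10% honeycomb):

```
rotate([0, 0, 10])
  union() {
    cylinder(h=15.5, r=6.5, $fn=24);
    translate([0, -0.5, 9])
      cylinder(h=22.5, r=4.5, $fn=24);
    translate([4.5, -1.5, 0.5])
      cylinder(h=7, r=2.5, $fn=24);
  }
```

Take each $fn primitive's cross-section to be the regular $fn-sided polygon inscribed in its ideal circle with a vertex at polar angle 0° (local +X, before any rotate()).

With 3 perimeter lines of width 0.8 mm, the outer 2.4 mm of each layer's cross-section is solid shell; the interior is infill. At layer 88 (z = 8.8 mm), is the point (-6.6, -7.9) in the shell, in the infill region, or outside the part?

outside

At z = 8.8 mm: the r=6.5 cylinder contributes a regular 24-gon of circumradius 6.5; the cylinder at (0, -0.5) is not intersected at this z (z outside [9, 31.5]); the cylinder at (4.5, -1.5) does not reach this height (z outside [0.5, 7.5]); Combining (union): only the r=6.5 cylinder is present, so the union is just that shape — 1 connected region; (whole slice rotated 10° about Z — lengths, areas and connectivity unchanged). Overall, the cross-section is a single solid region. Undo the 10° rotation: the query point maps to (-7.872, -6.634) in the un-rotated model frame. The nearest boundary edge runs (-5.63, -3.25)→(-4.60, -4.60); distance from the point to it = 3.84 mm. The point is not inside any of the regions above, so it lies outside the cross-section (3.84 mm from the nearest boundary).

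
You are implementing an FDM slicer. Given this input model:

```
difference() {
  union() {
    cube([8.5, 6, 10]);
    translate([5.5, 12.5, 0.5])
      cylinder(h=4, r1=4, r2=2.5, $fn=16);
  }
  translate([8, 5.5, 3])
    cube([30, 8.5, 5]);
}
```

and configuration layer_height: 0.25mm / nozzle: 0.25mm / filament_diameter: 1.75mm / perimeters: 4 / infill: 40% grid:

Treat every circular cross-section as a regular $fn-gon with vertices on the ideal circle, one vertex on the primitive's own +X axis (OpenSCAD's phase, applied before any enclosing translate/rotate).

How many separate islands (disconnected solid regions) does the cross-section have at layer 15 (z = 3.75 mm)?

At z = 3.75 mm: the cube is present — its section is the full 8.5×6 rectangle; the cone at (5.5, 12.5) (r1=4→r2=2.5) has section circumradius 2.781 here — a regular 16-gon; Merging all regions: the 2 present regions are separate (no shared area or edge), so areas and boundary lengths simply add and each stays a separate island — 2 connected regions; the cube at (8, 5.5) (footprint 30×8.5) is included at this height; Taking the first minus the rest: starting from the result so far, the 30×8.5 cube at (8, 5.5) partially overlaps it — only the 0.63 mm² overlap (of its 255.00 mm²) is removed, clipping the outline — 2 connected regions. Overall, the cross-section has 2 separate islands. Island count = 2.

2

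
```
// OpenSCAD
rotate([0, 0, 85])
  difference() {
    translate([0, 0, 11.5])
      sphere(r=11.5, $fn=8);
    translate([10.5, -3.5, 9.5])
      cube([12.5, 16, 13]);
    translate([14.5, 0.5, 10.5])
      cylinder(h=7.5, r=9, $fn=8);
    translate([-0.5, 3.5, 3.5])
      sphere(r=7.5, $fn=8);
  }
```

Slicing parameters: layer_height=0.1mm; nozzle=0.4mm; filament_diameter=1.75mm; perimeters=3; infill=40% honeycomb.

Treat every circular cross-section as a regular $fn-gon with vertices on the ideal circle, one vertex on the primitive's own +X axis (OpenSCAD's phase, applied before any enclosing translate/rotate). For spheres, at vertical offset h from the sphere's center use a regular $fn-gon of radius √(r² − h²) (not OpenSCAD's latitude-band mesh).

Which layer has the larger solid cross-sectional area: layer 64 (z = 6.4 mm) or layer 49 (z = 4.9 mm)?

layer 64 (z = 6.4 mm)

Layer 64 (z = 6.4): the sphere: section is a regular 8-gon, circumradius = √(r²−h²) = √(11.5²−5.1²) = 10.307 (area = (8/2)·10.307²·sin(360°/8) = 300.49 mm²); the cube at (10.5, -3.5) does not reach this height (z outside [9.5, 22.5]); the cylinder at (14.5, 0.5) does not reach this height (z outside [10.5, 18]); the r=7.5 sphere at (-0.5, 3.5) contributes a regular 8-gon of circumradius √(7.5²−2.9²) = 6.917 (area = (8/2)·6.917²·sin(360°/8) = 135.31 mm²); Subtracting the remaining from the first: starting from the r=11.5 sphere (300.49 mm²), the r=7.5 sphere at (-0.5, 3.5) partially overlaps it — only the 133.68 mm² overlap (of its 135.31 mm²) is removed, clipping the outline — area = 166.81 mm²; (rotated 85° about Z; rotation is an isometry so areas/perimeters/island counts are preserved). So its area = 166.81 mm². Layer 49 (z = 4.9): the r=11.5 sphere contributes a regular 8-gon of circumradius √(11.5²−6.6²) = 9.418 (area = (8/2)·9.418²·sin(360°/8) = 250.85 mm²); the cube at (10.5, -3.5) does not reach this height (z outside [9.5, 22.5]); the cylinder at (14.5, 0.5) does not reach this height (z outside [10.5, 18]); the r=7.5 sphere at (-0.5, 3.5) slices to a regular 8-gon of circumradius 7.368 (√(r²−h²) with h=1.4 from center) (area = (8/2)·7.368²·sin(360°/8) = 153.56 mm²); Subtracting the remaining from the first: starting from the r=11.5 sphere (250.85 mm²), the r=7.5 sphere at (-0.5, 3.5) partially overlaps it — only the 137.26 mm² overlap (of its 153.56 mm²) is removed, clipping the outline — area = 113.59 mm²; (rotated 85° about Z; rotation is an isometry so areas/perimeters/island counts are preserved). So its area = 113.59 mm². Layer 64 is larger (166.81 vs 113.59 mm²).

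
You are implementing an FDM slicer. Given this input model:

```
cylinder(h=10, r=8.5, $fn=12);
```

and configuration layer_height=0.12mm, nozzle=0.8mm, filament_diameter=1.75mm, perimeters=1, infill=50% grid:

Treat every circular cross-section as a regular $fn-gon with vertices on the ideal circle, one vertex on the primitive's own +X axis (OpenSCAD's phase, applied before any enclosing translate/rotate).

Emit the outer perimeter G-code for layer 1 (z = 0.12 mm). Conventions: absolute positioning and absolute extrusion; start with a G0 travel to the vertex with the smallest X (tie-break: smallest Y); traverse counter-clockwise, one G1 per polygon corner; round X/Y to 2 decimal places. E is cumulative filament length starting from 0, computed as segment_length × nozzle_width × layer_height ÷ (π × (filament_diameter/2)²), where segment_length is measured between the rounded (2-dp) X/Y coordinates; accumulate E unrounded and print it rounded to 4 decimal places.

G0 X-8.50 Y0.00 Z0.12
G1 X-7.36 Y-4.25 E0.1756
G1 X-4.25 Y-7.36 E0.3512
G1 X0.00 Y-8.50 E0.5268
G1 X4.25 Y-7.36 E0.7024
G1 X7.36 Y-4.25 E0.8780
G1 X8.50 Y0.00 E1.0536
G1 X7.36 Y4.25 E1.2292
G1 X4.25 Y7.36 E1.4047
G1 X0.00 Y8.50 E1.5804
G1 X-4.25 Y7.36 E1.7560
G1 X-7.36 Y4.25 E1.9315
G1 X-8.50 Y0.00 E2.1072

At z = 0.12 mm: the cylinder: section is a regular 12-gon, circumradius r=8.5. The outline is a single polygon with 12 vertices. Extrusion per mm of travel: 0.8 × 0.12 / (π × 0.875²) = 0.039912. Accumulating E over each segment gives final E = 2.1072.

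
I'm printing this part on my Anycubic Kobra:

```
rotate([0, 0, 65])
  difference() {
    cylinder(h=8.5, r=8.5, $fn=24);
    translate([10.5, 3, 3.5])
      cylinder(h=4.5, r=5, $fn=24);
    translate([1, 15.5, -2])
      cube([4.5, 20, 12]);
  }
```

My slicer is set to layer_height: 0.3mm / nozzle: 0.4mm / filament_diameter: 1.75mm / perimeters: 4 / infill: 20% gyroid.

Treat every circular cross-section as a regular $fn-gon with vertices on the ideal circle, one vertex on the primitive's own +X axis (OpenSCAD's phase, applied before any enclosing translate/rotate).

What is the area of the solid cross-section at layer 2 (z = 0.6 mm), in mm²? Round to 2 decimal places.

224.40 mm²

At z = 0.6 mm: the cylinder: section is a regular 24-gon, circumradius r=8.5 (area = (24/2)·8.500²·sin(360°/24) = 224.40 mm²); the cylinder at (10.5, 3) is not intersected at this z (z outside [3.5, 8]); the cube at (1, 15.5) (footprint 4.5×20) is included at this height (area 90.00 mm²); Subtracting the remaining from the first: starting from the r=8.5 cylinder (224.40 mm²), the 4.5×20 cube at (1, 15.5) misses the remaining region (no effect) — area = 224.40 mm²; (rotated 65° about Z; rotation is an isometry so areas/perimeters/island counts are preserved). Overall, the cross-section is a single solid region. Net area = 224.40 mm².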